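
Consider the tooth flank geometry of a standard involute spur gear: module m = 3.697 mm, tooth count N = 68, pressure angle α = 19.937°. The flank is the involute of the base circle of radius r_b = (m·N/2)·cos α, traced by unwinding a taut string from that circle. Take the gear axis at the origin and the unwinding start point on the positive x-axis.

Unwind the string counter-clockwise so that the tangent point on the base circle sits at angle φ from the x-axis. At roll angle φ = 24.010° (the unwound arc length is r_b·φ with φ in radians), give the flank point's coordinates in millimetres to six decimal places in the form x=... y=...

x=128.088827 y=2.847930

pitch radius r_p = m·N/2 = 3.697·68/2 = 125.698000
base radius r_b = r_p·cos α = 125.698000·cos 19.937° = 118.164683
roll angle φ = 24.010° = 0.41905355 rad
x = r_b·(cos φ + φ·sin φ) = 118.164683·(0.91347445 + 0.41905355·0.40689608) = 128.088827
y = r_b·(sin φ − φ·cos φ) = 118.164683·(0.40689608 − 0.41905355·0.91347445) = 2.847930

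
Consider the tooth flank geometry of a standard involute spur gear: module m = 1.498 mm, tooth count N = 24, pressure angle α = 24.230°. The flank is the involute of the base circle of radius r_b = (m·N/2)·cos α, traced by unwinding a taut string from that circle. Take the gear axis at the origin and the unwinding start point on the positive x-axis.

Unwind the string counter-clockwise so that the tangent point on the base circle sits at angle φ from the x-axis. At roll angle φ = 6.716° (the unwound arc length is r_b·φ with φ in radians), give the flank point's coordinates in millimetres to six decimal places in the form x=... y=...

pitch radius r_p = m·N/2 = 1.498·24/2 = 17.976000
base radius r_b = r_p·cos α = 17.976000·cos 24.230° = 16.392411
roll angle φ = 6.716° = 0.11721631 rad
x = r_b·(cos φ + φ·sin φ) = 16.392411·(0.99313803 + 0.11721631·0.11694808) = 16.504637
y = r_b·(sin φ − φ·cos φ) = 16.392411·(0.11694808 − 0.11721631·0.99313803) = 0.008788

x=16.504637 y=0.008788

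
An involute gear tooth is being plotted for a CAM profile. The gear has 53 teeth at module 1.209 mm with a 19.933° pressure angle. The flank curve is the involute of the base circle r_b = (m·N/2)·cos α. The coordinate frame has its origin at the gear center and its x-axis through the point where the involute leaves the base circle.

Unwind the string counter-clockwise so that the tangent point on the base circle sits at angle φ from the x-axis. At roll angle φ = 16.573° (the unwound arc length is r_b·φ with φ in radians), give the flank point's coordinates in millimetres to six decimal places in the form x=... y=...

pitch radius r_p = m·N/2 = 1.209·53/2 = 32.038500
base radius r_b = r_p·cos α = 32.038500·cos 19.933° = 30.119135
roll angle φ = 16.573° = 0.28925342 rad
x = r_b·(cos φ + φ·sin φ) = 30.119135·(0.95845710 + 0.28925342·0.28523674) = 31.352899
y = r_b·(sin φ − φ·cos φ) = 30.119135·(0.28523674 − 0.28925342·0.95845710) = 0.240945

x=31.352899 y=0.240945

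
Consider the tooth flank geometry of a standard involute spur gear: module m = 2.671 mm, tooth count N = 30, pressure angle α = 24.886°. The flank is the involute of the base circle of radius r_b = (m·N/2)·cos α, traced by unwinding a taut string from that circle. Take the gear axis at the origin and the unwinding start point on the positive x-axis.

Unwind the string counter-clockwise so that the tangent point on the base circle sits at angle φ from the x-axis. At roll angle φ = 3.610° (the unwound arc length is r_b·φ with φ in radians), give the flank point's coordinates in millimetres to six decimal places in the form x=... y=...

x=36.416909 y=0.003029

pitch radius r_p = m·N/2 = 2.671·30/2 = 40.065000
base radius r_b = r_p·cos α = 40.065000·cos 24.886° = 36.344839
roll angle φ = 3.610° = 0.06300639 rad
x = r_b·(cos φ + φ·sin φ) = 36.344839·(0.99801575 + 0.06300639·0.06296471) = 36.416909
y = r_b·(sin φ − φ·cos φ) = 36.344839·(0.06296471 − 0.06300639·0.99801575) = 0.003029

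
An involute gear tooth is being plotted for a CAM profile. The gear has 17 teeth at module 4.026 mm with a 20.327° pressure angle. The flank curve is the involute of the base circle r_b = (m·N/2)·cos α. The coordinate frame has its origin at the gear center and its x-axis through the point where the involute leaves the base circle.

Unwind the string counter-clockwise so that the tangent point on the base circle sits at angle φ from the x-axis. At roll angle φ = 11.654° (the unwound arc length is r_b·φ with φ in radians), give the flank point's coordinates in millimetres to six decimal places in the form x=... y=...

x=32.746858 y=0.089641

pitch radius r_p = m·N/2 = 4.026·17/2 = 34.221000
base radius r_b = r_p·cos α = 34.221000·cos 20.327° = 32.089899
roll angle φ = 11.654° = 0.20340067 rad
x = r_b·(cos φ + φ·sin φ) = 32.089899·(0.97938530 + 0.20340067·0.20200106) = 32.746858
y = r_b·(sin φ − φ·cos φ) = 32.089899·(0.20200106 − 0.20340067·0.97938530) = 0.089641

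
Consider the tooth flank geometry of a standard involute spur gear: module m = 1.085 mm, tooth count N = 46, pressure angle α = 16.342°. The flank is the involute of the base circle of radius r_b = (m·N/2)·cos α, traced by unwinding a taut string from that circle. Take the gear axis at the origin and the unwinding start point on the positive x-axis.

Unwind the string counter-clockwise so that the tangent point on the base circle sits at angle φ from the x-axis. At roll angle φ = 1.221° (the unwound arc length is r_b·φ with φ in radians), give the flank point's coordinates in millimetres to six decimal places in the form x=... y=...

x=23.952237 y=0.000077

pitch radius r_p = m·N/2 = 1.085·46/2 = 24.955000
base radius r_b = r_p·cos α = 24.955000·cos 16.342° = 23.946800
roll angle φ = 1.221° = 0.02131047 rad
x = r_b·(cos φ + φ·sin φ) = 23.946800·(0.99977294 + 0.02131047·0.02130886) = 23.952237
y = r_b·(sin φ − φ·cos φ) = 23.946800·(0.02130886 − 0.02131047·0.99977294) = 0.000077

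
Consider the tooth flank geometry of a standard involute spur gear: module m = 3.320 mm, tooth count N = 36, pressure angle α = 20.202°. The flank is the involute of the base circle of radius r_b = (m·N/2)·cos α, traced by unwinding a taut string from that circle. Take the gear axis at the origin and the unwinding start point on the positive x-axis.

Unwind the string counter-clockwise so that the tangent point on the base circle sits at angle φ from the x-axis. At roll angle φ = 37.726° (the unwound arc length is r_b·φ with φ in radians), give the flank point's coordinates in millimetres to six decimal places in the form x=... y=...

x=66.954758 y=5.108840

pitch radius r_p = m·N/2 = 3.320·36/2 = 59.760000
base radius r_b = r_p·cos α = 59.760000·cos 20.202° = 56.083623
roll angle φ = 37.726° = 0.65844291 rad
x = r_b·(cos φ + φ·sin φ) = 56.083623·(0.79094595 + 0.65844291·0.61188602) = 66.954758
y = r_b·(sin φ − φ·cos φ) = 56.083623·(0.61188602 − 0.65844291·0.79094595) = 5.108840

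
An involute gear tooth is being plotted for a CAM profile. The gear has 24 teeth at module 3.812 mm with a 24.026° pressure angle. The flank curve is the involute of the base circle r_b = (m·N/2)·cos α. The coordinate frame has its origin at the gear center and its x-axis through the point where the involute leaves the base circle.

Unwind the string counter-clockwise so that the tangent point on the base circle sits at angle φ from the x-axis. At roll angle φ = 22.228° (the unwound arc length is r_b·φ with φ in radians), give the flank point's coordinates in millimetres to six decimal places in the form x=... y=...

x=44.807599 y=0.801010

pitch radius r_p = m·N/2 = 3.812·24/2 = 45.744000
base radius r_b = r_p·cos α = 45.744000·cos 24.026° = 41.780776
roll angle φ = 22.228° = 0.38795179 rad
x = r_b·(cos φ + φ·sin φ) = 41.780776·(0.92568583 + 0.38795179·0.37829321) = 44.807599
y = r_b·(sin φ − φ·cos φ) = 41.780776·(0.37829321 − 0.38795179·0.92568583) = 0.801010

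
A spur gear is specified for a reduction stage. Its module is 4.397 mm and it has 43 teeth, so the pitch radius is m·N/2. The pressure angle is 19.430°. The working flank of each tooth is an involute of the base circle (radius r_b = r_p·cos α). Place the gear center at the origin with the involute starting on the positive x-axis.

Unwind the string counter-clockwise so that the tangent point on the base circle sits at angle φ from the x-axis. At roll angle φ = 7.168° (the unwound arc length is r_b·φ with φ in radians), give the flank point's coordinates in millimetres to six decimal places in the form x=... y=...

x=89.846514 y=0.058097

pitch radius r_p = m·N/2 = 4.397·43/2 = 94.535500
base radius r_b = r_p·cos α = 94.535500·cos 19.430° = 89.151572
roll angle φ = 7.168° = 0.12510520 rad
x = r_b·(cos φ + φ·sin φ) = 89.151572·(0.99218455 + 0.12510520·0.12477911) = 89.846514
y = r_b·(sin φ − φ·cos φ) = 89.151572·(0.12477911 − 0.12510520·0.99218455) = 0.058097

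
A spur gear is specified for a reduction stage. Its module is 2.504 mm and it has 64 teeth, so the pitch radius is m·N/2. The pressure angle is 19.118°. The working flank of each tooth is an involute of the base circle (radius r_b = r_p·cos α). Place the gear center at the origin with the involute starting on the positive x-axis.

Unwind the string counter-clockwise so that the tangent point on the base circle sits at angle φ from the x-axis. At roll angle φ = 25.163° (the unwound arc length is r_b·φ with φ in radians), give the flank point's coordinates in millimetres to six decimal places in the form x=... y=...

pitch radius r_p = m·N/2 = 2.504·64/2 = 80.128000
base radius r_b = r_p·cos α = 80.128000·cos 19.118° = 75.708626
roll angle φ = 25.163° = 0.43917720 rad
x = r_b·(cos φ + φ·sin φ) = 75.708626·(0.90510182 + 0.43917720·0.42519489) = 82.661533
y = r_b·(sin φ − φ·cos φ) = 75.708626·(0.42519489 − 0.43917720·0.90510182) = 2.096736

x=82.661533 y=2.096736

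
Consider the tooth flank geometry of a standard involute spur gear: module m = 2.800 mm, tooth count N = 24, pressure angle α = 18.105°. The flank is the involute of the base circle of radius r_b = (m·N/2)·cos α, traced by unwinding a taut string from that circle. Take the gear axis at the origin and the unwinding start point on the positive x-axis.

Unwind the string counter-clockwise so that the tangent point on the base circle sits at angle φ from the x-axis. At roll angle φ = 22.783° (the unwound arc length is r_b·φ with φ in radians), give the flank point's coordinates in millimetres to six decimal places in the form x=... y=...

x=34.362320 y=0.658790

pitch radius r_p = m·N/2 = 2.800·24/2 = 33.600000
base radius r_b = r_p·cos α = 33.600000·cos 18.105° = 31.936418
roll angle φ = 22.783° = 0.39763836 rad
x = r_b·(cos φ + φ·sin φ) = 31.936418·(0.92197809 + 0.39763836·0.38724205) = 34.362320
y = r_b·(sin φ − φ·cos φ) = 31.936418·(0.38724205 − 0.39763836·0.92197809) = 0.658790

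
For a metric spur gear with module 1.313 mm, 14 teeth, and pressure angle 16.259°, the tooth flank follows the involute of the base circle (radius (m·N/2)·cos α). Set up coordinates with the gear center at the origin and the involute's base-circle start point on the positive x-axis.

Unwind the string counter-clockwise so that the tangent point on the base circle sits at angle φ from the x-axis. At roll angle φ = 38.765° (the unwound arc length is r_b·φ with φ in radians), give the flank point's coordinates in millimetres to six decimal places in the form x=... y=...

pitch radius r_p = m·N/2 = 1.313·14/2 = 9.191000
base radius r_b = r_p·cos α = 9.191000·cos 16.259° = 8.823414
roll angle φ = 38.765° = 0.67657688 rad
x = r_b·(cos φ + φ·sin φ) = 8.823414·(0.77972059 + 0.67657688·0.62612762) = 10.617603
y = r_b·(sin φ − φ·cos φ) = 8.823414·(0.62612762 − 0.67657688·0.77972059) = 0.869871

x=10.617603 y=0.869871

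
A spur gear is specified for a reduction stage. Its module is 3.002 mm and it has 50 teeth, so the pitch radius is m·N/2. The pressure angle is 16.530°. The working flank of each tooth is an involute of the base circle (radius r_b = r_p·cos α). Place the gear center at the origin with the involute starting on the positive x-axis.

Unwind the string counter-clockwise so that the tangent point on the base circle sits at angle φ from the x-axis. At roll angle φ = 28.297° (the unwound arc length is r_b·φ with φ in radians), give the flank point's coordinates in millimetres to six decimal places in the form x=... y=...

x=80.194967 y=2.819175

pitch radius r_p = m·N/2 = 3.002·50/2 = 75.050000
base radius r_b = r_p·cos α = 75.050000·cos 16.530° = 71.948251
roll angle φ = 28.297° = 0.49387582 rad
x = r_b·(cos φ + φ·sin φ) = 71.948251·(0.88050218 + 0.49387582·0.47404211) = 80.194967
y = r_b·(sin φ − φ·cos φ) = 71.948251·(0.47404211 − 0.49387582·0.88050218) = 2.819175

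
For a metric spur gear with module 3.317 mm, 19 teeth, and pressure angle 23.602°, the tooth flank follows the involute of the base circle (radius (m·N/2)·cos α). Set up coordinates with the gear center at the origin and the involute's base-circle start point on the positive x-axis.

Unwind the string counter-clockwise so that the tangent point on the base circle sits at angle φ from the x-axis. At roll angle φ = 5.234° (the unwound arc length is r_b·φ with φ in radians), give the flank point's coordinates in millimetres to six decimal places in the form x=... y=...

x=28.995754 y=0.007331

pitch radius r_p = m·N/2 = 3.317·19/2 = 31.511500
base radius r_b = r_p·cos α = 31.511500·cos 23.602° = 28.875524
roll angle φ = 5.234° = 0.09135053 rad
x = r_b·(cos φ + φ·sin φ) = 28.875524·(0.99583044 + 0.09135053·0.09122353) = 28.995754
y = r_b·(sin φ − φ·cos φ) = 28.875524·(0.09122353 − 0.09135053·0.99583044) = 0.007331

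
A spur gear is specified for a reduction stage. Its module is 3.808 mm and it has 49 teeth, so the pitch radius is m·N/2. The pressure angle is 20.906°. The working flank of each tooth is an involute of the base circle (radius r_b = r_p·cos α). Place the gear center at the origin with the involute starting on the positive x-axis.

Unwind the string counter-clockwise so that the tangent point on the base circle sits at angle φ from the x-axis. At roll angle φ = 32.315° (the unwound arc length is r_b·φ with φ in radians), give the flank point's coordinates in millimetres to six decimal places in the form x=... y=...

pitch radius r_p = m·N/2 = 3.808·49/2 = 93.296000
base radius r_b = r_p·cos α = 93.296000·cos 20.906° = 87.154055
roll angle φ = 32.315° = 0.56400315 rad
x = r_b·(cos φ + φ·sin φ) = 87.154055·(0.84512191 + 0.56400315·0.53457362) = 99.932854
y = r_b·(sin φ − φ·cos φ) = 87.154055·(0.53457362 − 0.56400315·0.84512191) = 5.048155

x=99.932854 y=5.048155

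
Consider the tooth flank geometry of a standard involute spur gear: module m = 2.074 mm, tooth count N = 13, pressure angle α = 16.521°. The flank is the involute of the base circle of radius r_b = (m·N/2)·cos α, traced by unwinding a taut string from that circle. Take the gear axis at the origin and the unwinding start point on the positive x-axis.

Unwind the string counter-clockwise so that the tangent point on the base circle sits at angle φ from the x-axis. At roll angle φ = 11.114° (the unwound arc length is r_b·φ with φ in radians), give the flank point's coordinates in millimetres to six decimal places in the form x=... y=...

pitch radius r_p = m·N/2 = 2.074·13/2 = 13.481000
base radius r_b = r_p·cos α = 13.481000·cos 16.521° = 12.924445
roll angle φ = 11.114° = 0.19397589 rad
x = r_b·(cos φ + φ·sin φ) = 12.924445·(0.98124559 + 0.19397589·0.19276174) = 13.165314
y = r_b·(sin φ − φ·cos φ) = 12.924445·(0.19276174 − 0.19397589·0.98124559) = 0.031326

x=13.165314 y=0.031326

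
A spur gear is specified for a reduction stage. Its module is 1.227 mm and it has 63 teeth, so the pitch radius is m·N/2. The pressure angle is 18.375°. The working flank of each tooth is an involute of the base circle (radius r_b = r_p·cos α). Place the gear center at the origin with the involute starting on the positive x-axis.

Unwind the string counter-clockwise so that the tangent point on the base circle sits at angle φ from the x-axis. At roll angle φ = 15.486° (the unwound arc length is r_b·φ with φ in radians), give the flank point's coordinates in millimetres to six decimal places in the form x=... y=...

x=37.995255 y=0.239652

pitch radius r_p = m·N/2 = 1.227·63/2 = 38.650500
base radius r_b = r_p·cos α = 38.650500·cos 18.375° = 36.679852
roll angle φ = 15.486° = 0.27028169 rad
x = r_b·(cos φ + φ·sin φ) = 36.679852·(0.96369572 + 0.27028169·0.26700291) = 37.995255
y = r_b·(sin φ − φ·cos φ) = 36.679852·(0.26700291 − 0.27028169·0.96369572) = 0.239652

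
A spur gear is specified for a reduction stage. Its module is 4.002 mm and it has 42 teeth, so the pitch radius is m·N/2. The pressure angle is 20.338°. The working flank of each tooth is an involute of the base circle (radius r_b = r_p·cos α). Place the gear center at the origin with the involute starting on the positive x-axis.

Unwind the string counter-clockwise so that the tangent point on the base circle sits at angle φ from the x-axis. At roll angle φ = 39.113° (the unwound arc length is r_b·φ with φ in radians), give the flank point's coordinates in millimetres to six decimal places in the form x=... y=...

pitch radius r_p = m·N/2 = 4.002·42/2 = 84.042000
base radius r_b = r_p·cos α = 84.042000·cos 20.338° = 78.802707
roll angle φ = 39.113° = 0.68265063 rad
x = r_b·(cos φ + φ·sin φ) = 78.802707·(0.77590329 + 0.68265063·0.63085187) = 95.079778
y = r_b·(sin φ − φ·cos φ) = 78.802707·(0.63085187 − 0.68265063·0.77590329) = 7.973337

x=95.079778 y=7.973337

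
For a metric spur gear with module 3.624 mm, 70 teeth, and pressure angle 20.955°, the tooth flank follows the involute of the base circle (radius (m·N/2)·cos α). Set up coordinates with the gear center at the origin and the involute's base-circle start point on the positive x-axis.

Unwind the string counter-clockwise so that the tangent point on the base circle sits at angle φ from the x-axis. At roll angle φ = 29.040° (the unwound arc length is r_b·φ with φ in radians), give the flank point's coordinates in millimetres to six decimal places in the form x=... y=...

pitch radius r_p = m·N/2 = 3.624·70/2 = 126.840000
base radius r_b = r_p·cos α = 126.840000·cos 20.955° = 118.451005
roll angle φ = 29.040° = 0.50684361 rad
x = r_b·(cos φ + φ·sin φ) = 118.451005·(0.87428103 + 0.50684361·0.48542010) = 132.702214
y = r_b·(sin φ − φ·cos φ) = 118.451005·(0.48542010 − 0.50684361·0.87428103) = 5.010044

x=132.702214 y=5.010044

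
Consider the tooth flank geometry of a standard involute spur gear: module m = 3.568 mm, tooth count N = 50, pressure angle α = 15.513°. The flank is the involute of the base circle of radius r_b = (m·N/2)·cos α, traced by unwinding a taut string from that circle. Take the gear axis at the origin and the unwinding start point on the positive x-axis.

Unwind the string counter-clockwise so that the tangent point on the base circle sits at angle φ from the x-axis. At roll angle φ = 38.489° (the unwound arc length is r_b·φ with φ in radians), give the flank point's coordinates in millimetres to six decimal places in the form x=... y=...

x=103.209874 y=8.299323

pitch radius r_p = m·N/2 = 3.568·50/2 = 89.200000
base radius r_b = r_p·cos α = 89.200000·cos 15.513° = 85.950426
roll angle φ = 38.489° = 0.67175978 rad
x = r_b·(cos φ + φ·sin φ) = 85.950426·(0.78272766 + 0.67175978·0.62236438) = 103.209874
y = r_b·(sin φ − φ·cos φ) = 85.950426·(0.62236438 − 0.67175978·0.78272766) = 8.299323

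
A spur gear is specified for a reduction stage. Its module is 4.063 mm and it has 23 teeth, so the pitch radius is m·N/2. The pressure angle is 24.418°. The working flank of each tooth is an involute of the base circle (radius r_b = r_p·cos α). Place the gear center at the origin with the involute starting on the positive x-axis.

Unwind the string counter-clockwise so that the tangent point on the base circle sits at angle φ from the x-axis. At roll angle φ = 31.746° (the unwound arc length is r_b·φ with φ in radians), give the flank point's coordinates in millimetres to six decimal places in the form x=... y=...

pitch radius r_p = m·N/2 = 4.063·23/2 = 46.724500
base radius r_b = r_p·cos α = 46.724500·cos 24.418° = 42.545173
roll angle φ = 31.746° = 0.55407222 rad
x = r_b·(cos φ + φ·sin φ) = 42.545173·(0.85038896 + 0.55407222·0.52615456) = 48.583038
y = r_b·(sin φ − φ·cos φ) = 42.545173·(0.52615456 − 0.55407222·0.85038896) = 2.339034

x=48.583038 y=2.339034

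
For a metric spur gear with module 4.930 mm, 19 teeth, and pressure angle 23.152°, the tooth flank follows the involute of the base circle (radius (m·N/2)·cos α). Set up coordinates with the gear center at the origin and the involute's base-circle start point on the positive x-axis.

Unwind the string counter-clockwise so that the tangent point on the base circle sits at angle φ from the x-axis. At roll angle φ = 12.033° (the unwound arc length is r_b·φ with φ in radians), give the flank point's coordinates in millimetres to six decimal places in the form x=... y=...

pitch radius r_p = m·N/2 = 4.930·19/2 = 46.835000
base radius r_b = r_p·cos α = 46.835000·cos 23.152° = 43.063145
roll angle φ = 12.033° = 0.21001547 rad
x = r_b·(cos φ + φ·sin φ) = 43.063145·(0.97802769 + 0.21001547·0.20847503) = 44.002381
y = r_b·(sin φ − φ·cos φ) = 43.063145·(0.20847503 − 0.21001547·0.97802769) = 0.132380

x=44.002381 y=0.132380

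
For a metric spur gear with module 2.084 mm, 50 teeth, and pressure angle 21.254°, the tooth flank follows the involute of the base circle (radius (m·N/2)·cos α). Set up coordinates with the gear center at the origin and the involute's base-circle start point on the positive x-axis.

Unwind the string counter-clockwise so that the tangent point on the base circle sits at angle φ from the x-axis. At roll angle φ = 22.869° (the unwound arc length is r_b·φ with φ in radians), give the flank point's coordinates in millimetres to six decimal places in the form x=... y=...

pitch radius r_p = m·N/2 = 2.084·50/2 = 52.100000
base radius r_b = r_p·cos α = 52.100000·cos 21.254° = 48.556292
roll angle φ = 22.869° = 0.39913935 rad
x = r_b·(cos φ + φ·sin φ) = 48.556292·(0.92139581 + 0.39913935·0.38862548) = 52.271408
y = r_b·(sin φ − φ·cos φ) = 48.556292·(0.38862548 − 0.39913935·0.92139581) = 1.012892

x=52.271408 y=1.012892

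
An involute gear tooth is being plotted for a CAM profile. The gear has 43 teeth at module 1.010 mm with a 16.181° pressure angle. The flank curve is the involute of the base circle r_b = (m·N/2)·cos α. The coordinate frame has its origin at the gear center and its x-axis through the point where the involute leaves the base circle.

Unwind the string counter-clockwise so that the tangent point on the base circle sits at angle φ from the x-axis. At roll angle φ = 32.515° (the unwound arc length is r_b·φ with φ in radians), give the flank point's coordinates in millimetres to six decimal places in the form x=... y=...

x=23.947346 y=1.230032

pitch radius r_p = m·N/2 = 1.010·43/2 = 21.715000
base radius r_b = r_p·cos α = 21.715000·cos 16.181° = 20.854785
roll angle φ = 32.515° = 0.56749381 rad
x = r_b·(cos φ + φ·sin φ) = 20.854785·(0.84325075 + 0.56749381·0.53752039) = 23.947346
y = r_b·(sin φ − φ·cos φ) = 20.854785·(0.53752039 − 0.56749381·0.84325075) = 1.230032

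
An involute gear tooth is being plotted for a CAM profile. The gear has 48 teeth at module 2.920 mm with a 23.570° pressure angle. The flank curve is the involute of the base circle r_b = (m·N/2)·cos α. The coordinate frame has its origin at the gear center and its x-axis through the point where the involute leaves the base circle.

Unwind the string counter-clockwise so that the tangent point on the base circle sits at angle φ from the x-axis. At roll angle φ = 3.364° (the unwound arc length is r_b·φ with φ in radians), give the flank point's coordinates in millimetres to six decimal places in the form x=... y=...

x=64.343999 y=0.004332

pitch radius r_p = m·N/2 = 2.920·48/2 = 70.080000
base radius r_b = r_p·cos α = 70.080000·cos 23.570° = 64.233382
roll angle φ = 3.364° = 0.05871288 rad
x = r_b·(cos φ + φ·sin φ) = 64.233382·(0.99827689 + 0.05871288·0.05867915) = 64.343999
y = r_b·(sin φ − φ·cos φ) = 64.233382·(0.05867915 − 0.05871288·0.99827689) = 0.004332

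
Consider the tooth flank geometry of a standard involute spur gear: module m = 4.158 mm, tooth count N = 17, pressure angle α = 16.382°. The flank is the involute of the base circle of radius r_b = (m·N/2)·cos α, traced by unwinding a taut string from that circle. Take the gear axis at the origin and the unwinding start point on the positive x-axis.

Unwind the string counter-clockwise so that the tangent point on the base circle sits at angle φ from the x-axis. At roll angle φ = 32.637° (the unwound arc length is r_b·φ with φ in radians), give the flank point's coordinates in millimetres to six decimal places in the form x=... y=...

x=38.971010 y=2.022033

pitch radius r_p = m·N/2 = 4.158·17/2 = 35.343000
base radius r_b = r_p·cos α = 35.343000·cos 16.382° = 33.908167
roll angle φ = 32.637° = 0.56962311 rad
x = r_b·(cos φ + φ·sin φ) = 33.908167·(0.84210430 + 0.56962311·0.53931470) = 38.971010
y = r_b·(sin φ − φ·cos φ) = 33.908167·(0.53931470 − 0.56962311·0.84210430) = 2.022033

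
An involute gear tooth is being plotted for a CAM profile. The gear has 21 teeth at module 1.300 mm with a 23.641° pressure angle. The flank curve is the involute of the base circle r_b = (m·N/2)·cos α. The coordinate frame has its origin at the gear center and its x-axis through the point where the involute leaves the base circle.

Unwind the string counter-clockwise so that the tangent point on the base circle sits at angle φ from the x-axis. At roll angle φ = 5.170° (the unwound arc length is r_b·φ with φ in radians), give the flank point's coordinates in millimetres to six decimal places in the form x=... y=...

x=12.555240 y=0.003060

pitch radius r_p = m·N/2 = 1.300·21/2 = 13.650000
base radius r_b = r_p·cos α = 13.650000·cos 23.641° = 12.504438
roll angle φ = 5.170° = 0.09023352 rad
x = r_b·(cos φ + φ·sin φ) = 12.504438·(0.99593172 + 0.09023352·0.09011112) = 12.555240
y = r_b·(sin φ − φ·cos φ) = 12.504438·(0.09011112 − 0.09023352·0.99593172) = 0.003060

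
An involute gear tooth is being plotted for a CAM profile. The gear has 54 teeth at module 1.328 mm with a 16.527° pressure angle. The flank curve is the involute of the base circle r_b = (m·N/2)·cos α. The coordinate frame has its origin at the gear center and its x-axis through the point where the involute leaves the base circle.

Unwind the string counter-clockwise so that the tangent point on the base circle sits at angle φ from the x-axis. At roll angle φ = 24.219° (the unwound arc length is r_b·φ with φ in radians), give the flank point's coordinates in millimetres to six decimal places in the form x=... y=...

x=37.309784 y=0.850037

pitch radius r_p = m·N/2 = 1.328·54/2 = 35.856000
base radius r_b = r_p·cos α = 35.856000·cos 16.527° = 34.374638
roll angle φ = 24.219° = 0.42270129 rad
x = r_b·(cos φ + φ·sin φ) = 34.374638·(0.91198413 + 0.42270129·0.41022548) = 37.309784
y = r_b·(sin φ − φ·cos φ) = 34.374638·(0.41022548 − 0.42270129·0.91198413) = 0.850037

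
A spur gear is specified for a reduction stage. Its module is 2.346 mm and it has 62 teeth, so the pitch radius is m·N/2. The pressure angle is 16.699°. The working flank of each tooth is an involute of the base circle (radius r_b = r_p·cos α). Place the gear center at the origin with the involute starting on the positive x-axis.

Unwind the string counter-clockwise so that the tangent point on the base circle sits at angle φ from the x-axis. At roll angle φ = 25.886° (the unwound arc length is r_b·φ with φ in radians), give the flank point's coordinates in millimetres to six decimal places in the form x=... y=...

pitch radius r_p = m·N/2 = 2.346·62/2 = 72.726000
base radius r_b = r_p·cos α = 72.726000·cos 16.699° = 69.658963
roll angle φ = 25.886° = 0.45179593 rad
x = r_b·(cos φ + φ·sin φ) = 69.658963·(0.89966448 + 0.45179593·0.43658197) = 76.409644
y = r_b·(sin φ − φ·cos φ) = 69.658963·(0.43658197 − 0.45179593·0.89966448) = 2.097934

x=76.409644 y=2.097934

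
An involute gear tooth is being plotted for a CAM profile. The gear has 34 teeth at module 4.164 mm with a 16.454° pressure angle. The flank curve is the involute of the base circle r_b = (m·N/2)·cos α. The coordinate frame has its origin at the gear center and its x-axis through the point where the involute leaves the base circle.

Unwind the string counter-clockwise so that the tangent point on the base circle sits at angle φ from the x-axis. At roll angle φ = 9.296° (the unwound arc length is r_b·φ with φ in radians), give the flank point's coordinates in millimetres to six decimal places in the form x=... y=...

pitch radius r_p = m·N/2 = 4.164·34/2 = 70.788000
base radius r_b = r_p·cos α = 70.788000·cos 16.454° = 67.889051
roll angle φ = 9.296° = 0.16224581 rad
x = r_b·(cos φ + φ·sin φ) = 67.889051·(0.98686700 + 0.16224581·0.16153493) = 68.776725
y = r_b·(sin φ − φ·cos φ) = 67.889051·(0.16153493 − 0.16224581·0.98686700) = 0.096395

x=68.776725 y=0.096395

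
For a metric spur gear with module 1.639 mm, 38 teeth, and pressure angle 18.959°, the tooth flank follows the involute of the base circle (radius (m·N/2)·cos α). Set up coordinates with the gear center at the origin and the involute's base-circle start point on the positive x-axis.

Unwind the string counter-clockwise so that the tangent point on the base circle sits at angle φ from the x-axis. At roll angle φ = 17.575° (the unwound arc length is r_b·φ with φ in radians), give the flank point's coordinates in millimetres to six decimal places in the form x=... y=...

x=30.804778 y=0.280682

pitch radius r_p = m·N/2 = 1.639·38/2 = 31.141000
base radius r_b = r_p·cos α = 31.141000·cos 18.959° = 29.451641
roll angle φ = 17.575° = 0.30674162 rad
x = r_b·(cos φ + φ·sin φ) = 29.451641·(0.95332251 + 0.30674162·0.30195395) = 30.804778
y = r_b·(sin φ − φ·cos φ) = 29.451641·(0.30195395 − 0.30674162·0.95332251) = 0.280682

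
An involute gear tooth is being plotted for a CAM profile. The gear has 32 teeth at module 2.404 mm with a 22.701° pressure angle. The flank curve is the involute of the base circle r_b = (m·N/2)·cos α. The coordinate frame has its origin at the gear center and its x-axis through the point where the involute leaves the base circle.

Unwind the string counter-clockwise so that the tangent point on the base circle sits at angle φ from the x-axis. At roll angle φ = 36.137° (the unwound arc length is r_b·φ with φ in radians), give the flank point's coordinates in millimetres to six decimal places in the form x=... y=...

pitch radius r_p = m·N/2 = 2.404·32/2 = 38.464000
base radius r_b = r_p·cos α = 38.464000·cos 22.701° = 35.484246
roll angle φ = 36.137° = 0.63070963 rad
x = r_b·(cos φ + φ·sin φ) = 35.484246·(0.80760923 + 0.63070963·0.58971801) = 41.855444
y = r_b·(sin φ − φ·cos φ) = 35.484246·(0.58971801 − 0.63070963·0.80760923) = 2.851198

x=41.855444 y=2.851198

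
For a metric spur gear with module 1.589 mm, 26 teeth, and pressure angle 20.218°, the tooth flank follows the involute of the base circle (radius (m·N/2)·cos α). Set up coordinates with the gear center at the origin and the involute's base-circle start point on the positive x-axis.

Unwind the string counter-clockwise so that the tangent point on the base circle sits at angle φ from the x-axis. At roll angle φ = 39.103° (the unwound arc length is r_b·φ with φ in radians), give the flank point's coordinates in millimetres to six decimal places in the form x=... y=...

pitch radius r_p = m·N/2 = 1.589·26/2 = 20.657000
base radius r_b = r_p·cos α = 20.657000·cos 20.218° = 19.384209
roll angle φ = 39.103° = 0.68247610 rad
x = r_b·(cos φ + φ·sin φ) = 19.384209·(0.77601338 + 0.68247610·0.63071644) = 23.386316
y = r_b·(sin φ − φ·cos φ) = 19.384209·(0.63071644 − 0.68247610·0.77601338) = 1.959857

x=23.386316 y=1.959857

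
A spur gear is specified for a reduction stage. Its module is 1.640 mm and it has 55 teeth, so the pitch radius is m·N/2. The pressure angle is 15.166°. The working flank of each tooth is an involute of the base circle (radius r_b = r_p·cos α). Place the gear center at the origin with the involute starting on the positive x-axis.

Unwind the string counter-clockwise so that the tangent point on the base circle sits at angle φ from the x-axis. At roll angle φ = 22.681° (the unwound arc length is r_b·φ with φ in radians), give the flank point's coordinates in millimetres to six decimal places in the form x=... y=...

x=46.807395 y=0.886049

pitch radius r_p = m·N/2 = 1.640·55/2 = 45.100000
base radius r_b = r_p·cos α = 45.100000·cos 15.166° = 43.529253
roll angle φ = 22.681° = 0.39585813 rad
x = r_b·(cos φ + φ·sin φ) = 43.529253·(0.92266601 + 0.39585813·0.38560010) = 46.807395
y = r_b·(sin φ − φ·cos φ) = 43.529253·(0.38560010 − 0.39585813·0.92266601) = 0.886049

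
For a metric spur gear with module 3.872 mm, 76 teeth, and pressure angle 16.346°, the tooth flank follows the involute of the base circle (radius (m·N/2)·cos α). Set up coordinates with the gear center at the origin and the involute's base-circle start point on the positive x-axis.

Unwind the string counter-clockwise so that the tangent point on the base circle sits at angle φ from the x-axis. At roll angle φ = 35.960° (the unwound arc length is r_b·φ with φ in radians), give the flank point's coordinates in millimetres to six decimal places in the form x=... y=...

pitch radius r_p = m·N/2 = 3.872·76/2 = 147.136000
base radius r_b = r_p·cos α = 147.136000·cos 16.346° = 141.188711
roll angle φ = 35.960° = 0.62762040 rad
x = r_b·(cos φ + φ·sin φ) = 141.188711·(0.80942715 + 0.62762040·0.58722031) = 166.317279
y = r_b·(sin φ − φ·cos φ) = 141.188711·(0.58722031 − 0.62762040·0.80942715) = 11.183179

x=166.317279 y=11.183179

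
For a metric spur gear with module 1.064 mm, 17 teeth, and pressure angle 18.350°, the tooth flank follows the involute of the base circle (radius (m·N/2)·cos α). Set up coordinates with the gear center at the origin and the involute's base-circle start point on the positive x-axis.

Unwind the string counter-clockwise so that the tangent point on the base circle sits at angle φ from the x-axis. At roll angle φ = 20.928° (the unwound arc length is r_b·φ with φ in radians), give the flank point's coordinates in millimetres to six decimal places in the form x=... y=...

pitch radius r_p = m·N/2 = 1.064·17/2 = 9.044000
base radius r_b = r_p·cos α = 9.044000·cos 18.350° = 8.584123
roll angle φ = 20.928° = 0.36526251 rad
x = r_b·(cos φ + φ·sin φ) = 8.584123·(0.93403003 + 0.36526251·0.35719450) = 9.137797
y = r_b·(sin φ − φ·cos φ) = 8.584123·(0.35719450 − 0.36526251·0.93403003) = 0.137589

x=9.137797 y=0.137589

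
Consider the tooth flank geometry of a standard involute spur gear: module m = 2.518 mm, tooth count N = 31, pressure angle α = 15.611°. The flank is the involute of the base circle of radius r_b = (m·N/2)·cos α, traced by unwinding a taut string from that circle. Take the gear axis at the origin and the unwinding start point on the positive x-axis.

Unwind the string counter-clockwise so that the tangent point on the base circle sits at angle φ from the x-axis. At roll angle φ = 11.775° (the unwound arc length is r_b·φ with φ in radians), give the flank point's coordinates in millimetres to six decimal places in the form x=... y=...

x=38.374693 y=0.108298

pitch radius r_p = m·N/2 = 2.518·31/2 = 39.029000
base radius r_b = r_p·cos α = 39.029000·cos 15.611° = 37.589256
roll angle φ = 11.775° = 0.20551252 rad
x = r_b·(cos φ + φ·sin φ) = 37.589256·(0.97895652 + 0.20551252·0.20406892) = 38.374693
y = r_b·(sin φ − φ·cos φ) = 37.589256·(0.20406892 − 0.20551252·0.97895652) = 0.108298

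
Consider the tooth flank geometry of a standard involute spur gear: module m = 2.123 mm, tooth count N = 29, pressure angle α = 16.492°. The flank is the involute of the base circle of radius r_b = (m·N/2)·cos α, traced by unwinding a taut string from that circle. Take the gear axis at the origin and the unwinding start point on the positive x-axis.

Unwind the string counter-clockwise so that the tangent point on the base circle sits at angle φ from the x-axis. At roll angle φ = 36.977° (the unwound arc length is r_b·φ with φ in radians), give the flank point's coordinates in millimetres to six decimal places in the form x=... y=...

pitch radius r_p = m·N/2 = 2.123·29/2 = 30.783500
base radius r_b = r_p·cos α = 30.783500·cos 16.492° = 29.517048
roll angle φ = 36.977° = 0.64537040 rad
x = r_b·(cos φ + φ·sin φ) = 29.517048·(0.79887703 + 0.64537040·0.60149438) = 35.038616
y = r_b·(sin φ − φ·cos φ) = 29.517048·(0.60149438 − 0.64537040·0.79887703) = 2.536187

x=35.038616 y=2.536187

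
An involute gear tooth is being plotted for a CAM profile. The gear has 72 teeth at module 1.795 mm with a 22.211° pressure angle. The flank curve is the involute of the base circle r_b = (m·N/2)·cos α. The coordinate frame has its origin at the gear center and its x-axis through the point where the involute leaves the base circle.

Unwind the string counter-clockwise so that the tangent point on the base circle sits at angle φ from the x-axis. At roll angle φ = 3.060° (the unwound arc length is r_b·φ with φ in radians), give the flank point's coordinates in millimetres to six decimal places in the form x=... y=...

pitch radius r_p = m·N/2 = 1.795·72/2 = 64.620000
base radius r_b = r_p·cos α = 64.620000·cos 22.211° = 59.825069
roll angle φ = 3.060° = 0.05340708 rad
x = r_b·(cos φ + φ·sin φ) = 59.825069·(0.99857418 + 0.05340708·0.05338169) = 59.910328
y = r_b·(sin φ − φ·cos φ) = 59.825069·(0.05338169 − 0.05340708·0.99857418) = 0.003037

x=59.910328 y=0.003037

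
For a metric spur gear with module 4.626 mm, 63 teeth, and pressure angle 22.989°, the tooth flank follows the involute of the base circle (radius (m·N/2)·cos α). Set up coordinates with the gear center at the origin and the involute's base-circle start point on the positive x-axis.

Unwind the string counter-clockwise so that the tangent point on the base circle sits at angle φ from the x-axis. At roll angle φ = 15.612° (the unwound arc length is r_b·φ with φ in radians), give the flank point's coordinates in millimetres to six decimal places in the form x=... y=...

pitch radius r_p = m·N/2 = 4.626·63/2 = 145.719000
base radius r_b = r_p·cos α = 145.719000·cos 22.989° = 134.145975
roll angle φ = 15.612° = 0.27248080 rad
x = r_b·(cos φ + φ·sin φ) = 134.145975·(0.96310622 + 0.27248080·0.26912154) = 139.033809
y = r_b·(sin φ − φ·cos φ) = 134.145975·(0.26912154 − 0.27248080·0.96310622) = 0.897917

x=139.033809 y=0.897917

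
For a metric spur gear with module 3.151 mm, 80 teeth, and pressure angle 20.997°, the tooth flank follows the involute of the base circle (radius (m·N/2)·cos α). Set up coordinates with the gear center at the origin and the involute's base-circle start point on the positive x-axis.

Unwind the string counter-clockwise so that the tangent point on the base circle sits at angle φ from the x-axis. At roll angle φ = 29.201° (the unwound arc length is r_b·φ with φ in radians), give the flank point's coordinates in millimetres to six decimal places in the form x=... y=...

x=131.974998 y=5.058829

pitch radius r_p = m·N/2 = 3.151·80/2 = 126.040000
base radius r_b = r_p·cos α = 126.040000·cos 20.997° = 117.670842
roll angle φ = 29.201° = 0.50965359 rad
x = r_b·(cos φ + φ·sin φ) = 117.670842·(0.87291356 + 0.50965359·0.48787489) = 131.974998
y = r_b·(sin φ − φ·cos φ) = 117.670842·(0.48787489 − 0.50965359·0.87291356) = 5.058829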